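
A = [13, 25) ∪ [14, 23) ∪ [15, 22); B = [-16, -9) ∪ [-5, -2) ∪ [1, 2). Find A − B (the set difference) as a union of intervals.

Merge the first list: [13, 25).
[13, 25): nothing removed.

[13, 25)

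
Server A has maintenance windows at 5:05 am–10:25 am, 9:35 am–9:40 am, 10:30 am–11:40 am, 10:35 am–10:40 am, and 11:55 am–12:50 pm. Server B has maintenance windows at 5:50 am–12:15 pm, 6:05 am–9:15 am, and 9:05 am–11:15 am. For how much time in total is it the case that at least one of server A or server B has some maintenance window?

7 h 45 min

First set merges to 5:05 am-10:25 am, 10:30 am-11:40 am, 11:55 am-12:50 pm.
Second set merges to 5:50 am-12:15 pm.
A ∪ B = 5:05 am-12:50 pm.
Total: 7 h 45 min.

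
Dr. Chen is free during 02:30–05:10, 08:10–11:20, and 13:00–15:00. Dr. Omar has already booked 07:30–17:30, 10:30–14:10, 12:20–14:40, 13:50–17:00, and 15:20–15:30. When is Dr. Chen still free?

Second set merges to 07:30–17:30.
02:30–05:10 is untouched.
08:10–11:20 lies entirely inside B → drops out.
13:00–15:00 lies entirely inside B → drops out.

02:30–05:10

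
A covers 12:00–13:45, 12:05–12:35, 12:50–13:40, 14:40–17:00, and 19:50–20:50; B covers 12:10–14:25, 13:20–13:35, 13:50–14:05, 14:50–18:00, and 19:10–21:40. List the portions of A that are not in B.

A, merged: 12:00-13:45, 14:40-17:00, 19:50-20:50.
B, merged: 12:10-14:25, 14:50-18:00, 19:10-21:40.
12:00-13:45 minus B → 12:00-12:10.
14:40-17:00 minus B → 14:40-14:50.
19:50-20:50: fully covered by B → removed.

12:00-12:10, 14:40-14:50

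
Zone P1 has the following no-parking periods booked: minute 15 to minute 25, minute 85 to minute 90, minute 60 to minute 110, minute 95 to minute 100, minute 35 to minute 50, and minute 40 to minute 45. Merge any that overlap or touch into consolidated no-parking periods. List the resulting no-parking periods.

Sort by start: minute 15 to minute 25, minute 35 to minute 50, minute 40 to minute 45, minute 60 to minute 110, minute 85 to minute 90, minute 95 to minute 100.
minute 35 to minute 50 is disjoint → start new block.
minute 40 to minute 45 overlaps/touches minute 35 to minute 50 → extend to minute 35 to minute 50.
minute 60 to minute 110 is disjoint → start new block.
minute 85 to minute 90 overlaps/touches minute 60 to minute 110 → extend to minute 60 to minute 110.
minute 95 to minute 100 overlaps/touches minute 60 to minute 110 → extend to minute 60 to minute 110.

minute 15 to minute 25, minute 35 to minute 50, minute 60 to minute 110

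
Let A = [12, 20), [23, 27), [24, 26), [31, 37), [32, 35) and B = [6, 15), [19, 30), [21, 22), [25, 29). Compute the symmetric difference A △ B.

[6, 12) ∪ [15, 19) ∪ [20, 23) ∪ [27, 30) ∪ [31, 37)

Merge the first list: [12, 20), [23, 27), [31, 37).
Merge the second list: [6, 15), [19, 30).
A but not B: [15, 19), [31, 37).
B but not A: [6, 12), [20, 23), [27, 30).
Combining gives A △ B.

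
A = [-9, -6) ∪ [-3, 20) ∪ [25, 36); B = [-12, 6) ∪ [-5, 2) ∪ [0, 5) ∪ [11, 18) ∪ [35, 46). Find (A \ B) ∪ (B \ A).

[-12, -9) ∪ [-6, -3) ∪ [6, 11) ∪ [18, 20) ∪ [25, 35) ∪ [36, 46)

Merge the second list: [-12, 6), [11, 18), [35, 46).
Only in the first: [6, 11), [18, 20), [25, 35).
Only in the second: [-12, -9), [-6, -3), [36, 46).
Together these are the periods covered by exactly one.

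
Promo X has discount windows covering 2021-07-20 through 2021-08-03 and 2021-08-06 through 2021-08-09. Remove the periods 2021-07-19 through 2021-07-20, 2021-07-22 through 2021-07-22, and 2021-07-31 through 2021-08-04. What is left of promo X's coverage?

2021-07-21 through 2021-07-21, 2021-07-23 through 2021-07-30, 2021-08-06 through 2021-08-09

2021-07-20 through 2021-08-03 \ B = 2021-07-21 through 2021-07-21, 2021-07-23 through 2021-07-30.
2021-08-06 through 2021-08-09: nothing removed.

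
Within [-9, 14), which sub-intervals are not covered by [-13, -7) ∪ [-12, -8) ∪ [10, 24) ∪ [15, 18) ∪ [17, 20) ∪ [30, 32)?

[-7, 10)

Covered (merged): [-13, -7), [10, 24), [30, 32).
Uncovered inside [-9, 14): [-7, 10).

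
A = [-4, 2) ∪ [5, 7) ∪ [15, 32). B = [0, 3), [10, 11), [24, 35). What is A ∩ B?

[-4, 2) ∩ B → [0, 2).
[5, 7) meets no B interval.
[15, 32) ∩ B → [24, 32).

[0, 2) ∪ [24, 32)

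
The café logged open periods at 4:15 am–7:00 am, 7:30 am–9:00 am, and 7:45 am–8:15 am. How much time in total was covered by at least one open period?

4 h 15 min

Merged: 4:15 am–7:00 am, 7:30 am–9:00 am.
Lengths: 2 h 45 min + 1 h 30 min = 4 h 15 min.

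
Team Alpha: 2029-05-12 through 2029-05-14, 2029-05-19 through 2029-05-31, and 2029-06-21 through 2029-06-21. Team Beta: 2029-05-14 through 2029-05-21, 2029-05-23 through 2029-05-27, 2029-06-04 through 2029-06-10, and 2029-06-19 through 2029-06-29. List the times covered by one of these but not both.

A but not B: 2029-05-12 through 2029-05-13, 2029-05-22 through 2029-05-22, 2029-05-28 through 2029-05-31.
B but not A: 2029-05-15 through 2029-05-18, 2029-06-04 through 2029-06-10, 2029-06-19 through 2029-06-20, 2029-06-22 through 2029-06-29.
Combining gives A △ B.

2029-05-12 through 2029-05-13, 2029-05-15 through 2029-05-18, 2029-05-22 through 2029-05-22, 2029-05-28 through 2029-05-31, 2029-06-04 through 2029-06-10, 2029-06-19 through 2029-06-20, 2029-06-22 through 2029-06-29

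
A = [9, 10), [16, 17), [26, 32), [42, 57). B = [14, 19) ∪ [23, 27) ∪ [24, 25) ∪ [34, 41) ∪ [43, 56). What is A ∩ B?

[16, 17) ∪ [26, 27) ∪ [43, 56)

B, merged: [14, 19), [23, 27), [34, 41), [43, 56).
[9, 10) meets no B interval.
[16, 17) ∩ B → [16, 17).
[26, 32) ∩ B → [26, 27).
[42, 57) ∩ B → [43, 56).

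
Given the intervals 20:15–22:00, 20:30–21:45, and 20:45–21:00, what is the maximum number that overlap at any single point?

3

At 20:45, 3 of the intervals are simultaneously active.
No point has more.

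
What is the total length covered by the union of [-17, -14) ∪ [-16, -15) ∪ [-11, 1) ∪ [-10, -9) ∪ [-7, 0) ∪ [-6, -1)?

15

Merged: [-17, -14), [-11, 1).
Lengths: 3 + 12 = 15.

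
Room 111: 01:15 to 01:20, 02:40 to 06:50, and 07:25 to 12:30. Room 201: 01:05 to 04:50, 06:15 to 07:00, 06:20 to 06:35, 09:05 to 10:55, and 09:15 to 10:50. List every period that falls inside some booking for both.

01:15–01:20, 02:40–04:50, 06:15–06:50, 09:05–10:55

Second set merges to 01:05–04:50, 06:15–07:00, 09:05–10:55.
01:15–01:20 ∩ B → 01:15–01:20.
02:40–06:50 ∩ B → 02:40–04:50, 06:15–06:50.
07:25–12:30 ∩ B → 09:05–10:55.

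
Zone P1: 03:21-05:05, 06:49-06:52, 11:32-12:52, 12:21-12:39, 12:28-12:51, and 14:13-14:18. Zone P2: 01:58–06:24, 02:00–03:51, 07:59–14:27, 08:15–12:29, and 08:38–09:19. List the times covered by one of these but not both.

First set merges to 03:21–05:05, 06:49–06:52, 11:32–12:52, 14:13–14:18.
Second set merges to 01:58–06:24, 07:59–14:27.
Only in the first: 06:49–06:52.
Only in the second: 01:58–03:21, 05:05–06:24, 07:59–11:32, 12:52–14:13, 14:18–14:27.
Together these are the periods covered by exactly one.

01:58–03:21, 05:05–06:24, 06:49–06:52, 07:59–11:32, 12:52–14:13, 14:18–14:27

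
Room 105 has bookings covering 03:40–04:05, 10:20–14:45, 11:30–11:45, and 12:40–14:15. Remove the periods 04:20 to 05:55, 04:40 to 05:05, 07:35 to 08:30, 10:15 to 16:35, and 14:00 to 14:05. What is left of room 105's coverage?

First set merges to 03:40–04:05, 10:20–14:45.
Second set merges to 04:20–05:55, 07:35–08:30, 10:15–16:35.
03:40–04:05: no B overlap → unchanged.
10:20–14:45: fully covered by B → removed.

03:40–04:05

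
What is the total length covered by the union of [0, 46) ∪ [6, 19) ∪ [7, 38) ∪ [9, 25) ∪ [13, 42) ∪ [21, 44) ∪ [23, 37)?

46

Merged: [0, 46).
Length: 46.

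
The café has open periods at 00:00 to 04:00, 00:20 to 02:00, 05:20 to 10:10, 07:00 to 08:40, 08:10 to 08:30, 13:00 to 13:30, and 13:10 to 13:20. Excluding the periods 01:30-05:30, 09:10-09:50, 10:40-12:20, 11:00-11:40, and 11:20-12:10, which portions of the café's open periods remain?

First set merges to 00:00-04:00, 05:20-10:10, 13:00-13:30.
Second set merges to 01:30-05:30, 09:10-09:50, 10:40-12:20.
00:00-04:00 \ B = 00:00-01:30.
05:20-10:10 \ B = 05:30-09:10, 09:50-10:10.
13:00-13:30: nothing removed.

00:00-01:30, 05:30-09:10, 09:50-10:10, 13:00-13:30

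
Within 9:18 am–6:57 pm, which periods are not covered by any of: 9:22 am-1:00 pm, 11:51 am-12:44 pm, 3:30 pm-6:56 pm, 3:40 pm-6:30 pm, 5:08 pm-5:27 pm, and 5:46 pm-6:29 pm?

9:18 am–9:22 am, 1:00 pm–3:30 pm, 6:56 pm–6:57 pm

After merging, the occupied span is 9:22 am–1:00 pm, 3:30 pm–6:56 pm.
Complement within 9:18 am–6:57 pm: 9:18 am–9:22 am, 1:00 pm–3:30 pm, 6:56 pm–6:57 pm.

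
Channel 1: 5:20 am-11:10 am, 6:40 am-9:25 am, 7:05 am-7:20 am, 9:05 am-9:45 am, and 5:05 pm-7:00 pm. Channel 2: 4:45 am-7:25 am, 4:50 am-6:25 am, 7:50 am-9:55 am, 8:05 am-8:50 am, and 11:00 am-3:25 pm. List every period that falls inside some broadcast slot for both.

5:20 am–7:25 am, 7:50 am–9:55 am, 11:00 am–11:10 am

A, merged: 5:20 am–11:10 am, 5:05 pm–7:00 pm.
B, merged: 4:45 am–7:25 am, 7:50 am–9:55 am, 11:00 am–3:25 pm.
5:20 am–11:10 am overlaps B on 5:20 am–7:25 am, 7:50 am–9:55 am, 11:00 am–11:10 am.
5:05 pm–7:00 pm falls entirely outside B.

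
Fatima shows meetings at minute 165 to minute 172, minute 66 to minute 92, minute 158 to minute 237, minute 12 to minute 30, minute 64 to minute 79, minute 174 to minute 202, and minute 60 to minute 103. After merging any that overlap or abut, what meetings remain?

minute 12 to minute 30, minute 60 to minute 103, minute 158 to minute 237

Sort by start: minute 12 to minute 30, minute 60 to minute 103, minute 64 to minute 79, minute 66 to minute 92, minute 158 to minute 237, minute 165 to minute 172, minute 174 to minute 202.
minute 60 to minute 103 is disjoint → start new block.
minute 64 to minute 79 overlaps/touches minute 60 to minute 103 → extend to minute 60 to minute 103.
minute 66 to minute 92 overlaps/touches minute 60 to minute 103 → extend to minute 60 to minute 103.
minute 158 to minute 237 is disjoint → start new block.
minute 165 to minute 172 overlaps/touches minute 158 to minute 237 → extend to minute 158 to minute 237.
minute 174 to minute 202 overlaps/touches minute 158 to minute 237 → extend to minute 158 to minute 237.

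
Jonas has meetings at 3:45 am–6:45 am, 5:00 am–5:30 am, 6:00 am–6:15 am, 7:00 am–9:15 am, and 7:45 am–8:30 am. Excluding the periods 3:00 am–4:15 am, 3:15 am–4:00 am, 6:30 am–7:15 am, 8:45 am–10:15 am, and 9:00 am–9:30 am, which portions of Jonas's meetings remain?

A, merged: 3:45 am-6:45 am, 7:00 am-9:15 am.
B, merged: 3:00 am-4:15 am, 6:30 am-7:15 am, 8:45 am-10:15 am.
3:45 am-6:45 am \ B = 4:15 am-6:30 am.
7:00 am-9:15 am \ B = 7:15 am-8:45 am.

4:15 am-6:30 am, 7:15 am-8:45 am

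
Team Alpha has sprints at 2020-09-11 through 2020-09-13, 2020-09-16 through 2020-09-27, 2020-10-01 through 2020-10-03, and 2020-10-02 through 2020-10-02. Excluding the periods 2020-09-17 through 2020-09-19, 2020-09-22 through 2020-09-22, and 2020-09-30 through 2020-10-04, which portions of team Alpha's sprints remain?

Merge the first list: 2020-09-11 through 2020-09-13, 2020-09-16 through 2020-09-27, 2020-10-01 through 2020-10-03.
2020-09-11 through 2020-09-13 is untouched.
2020-09-16 through 2020-09-27 with B removed leaves 2020-09-16 through 2020-09-16, 2020-09-20 through 2020-09-21, 2020-09-23 through 2020-09-27.
2020-10-01 through 2020-10-03 lies entirely inside B → drops out.

2020-09-11 through 2020-09-13, 2020-09-16 through 2020-09-16, 2020-09-20 through 2020-09-21, 2020-09-23 through 2020-09-27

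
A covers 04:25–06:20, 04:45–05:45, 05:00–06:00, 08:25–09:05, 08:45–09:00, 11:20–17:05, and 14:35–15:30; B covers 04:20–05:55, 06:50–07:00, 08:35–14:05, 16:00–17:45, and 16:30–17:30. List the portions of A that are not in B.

05:55–06:20, 08:25–08:35, 14:05–16:00

First set merges to 04:25–06:20, 08:25–09:05, 11:20–17:05.
Second set merges to 04:20–05:55, 06:50–07:00, 08:35–14:05, 16:00–17:45.
04:25–06:20 minus B → 05:55–06:20.
08:25–09:05 minus B → 08:25–08:35.
11:20–17:05 minus B → 14:05–16:00.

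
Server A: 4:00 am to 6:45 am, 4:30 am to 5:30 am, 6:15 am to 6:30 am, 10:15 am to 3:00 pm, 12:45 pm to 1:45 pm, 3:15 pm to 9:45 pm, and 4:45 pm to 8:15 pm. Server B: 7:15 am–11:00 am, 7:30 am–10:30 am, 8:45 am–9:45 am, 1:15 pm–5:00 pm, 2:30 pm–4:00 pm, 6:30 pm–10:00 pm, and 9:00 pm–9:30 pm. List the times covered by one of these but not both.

A, merged: 4:00 am-6:45 am, 10:15 am-3:00 pm, 3:15 pm-9:45 pm.
B, merged: 7:15 am-11:00 am, 1:15 pm-5:00 pm, 6:30 pm-10:00 pm.
A \ B = 4:00 am-6:45 am, 11:00 am-1:15 pm, 5:00 pm-6:30 pm.
B \ A = 7:15 am-10:15 am, 3:00 pm-3:15 pm, 9:45 pm-10:00 pm.
Union of the two gives the symmetric difference.

4:00 am-6:45 am, 7:15 am-10:15 am, 11:00 am-1:15 pm, 3:00 pm-3:15 pm, 5:00 pm-6:30 pm, 9:45 pm-10:00 pm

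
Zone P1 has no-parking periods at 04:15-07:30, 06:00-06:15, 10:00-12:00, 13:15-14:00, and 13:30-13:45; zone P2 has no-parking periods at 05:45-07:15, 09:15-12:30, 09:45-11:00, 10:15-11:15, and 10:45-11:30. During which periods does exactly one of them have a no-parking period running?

04:15-05:45, 07:15-07:30, 09:15-10:00, 12:00-12:30, 13:15-14:00

First set merges to 04:15-07:30, 10:00-12:00, 13:15-14:00.
Second set merges to 05:45-07:15, 09:15-12:30.
A but not B: 04:15-05:45, 07:15-07:30, 13:15-14:00.
B but not A: 09:15-10:00, 12:00-12:30.
Combining gives A △ B.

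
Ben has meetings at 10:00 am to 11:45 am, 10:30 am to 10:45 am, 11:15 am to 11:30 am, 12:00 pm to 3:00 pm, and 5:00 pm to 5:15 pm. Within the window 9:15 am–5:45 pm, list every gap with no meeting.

9:15 am–10:00 am, 11:45 am–12:00 pm, 3:00 pm–5:00 pm, 5:15 pm–5:45 pm

Covered (merged): 10:00 am–11:45 am, 12:00 pm–3:00 pm, 5:00 pm–5:15 pm.
Uncovered inside 9:15 am–5:45 pm: 9:15 am–10:00 am, 11:45 am–12:00 pm, 3:00 pm–5:00 pm, 5:15 pm–5:45 pm.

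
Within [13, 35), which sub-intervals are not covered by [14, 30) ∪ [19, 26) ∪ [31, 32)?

The merged coverage is [14, 30), [31, 32).
Complement within [13, 35): [13, 14), [30, 31), [32, 35).

[13, 14) ∪ [30, 31) ∪ [32, 35)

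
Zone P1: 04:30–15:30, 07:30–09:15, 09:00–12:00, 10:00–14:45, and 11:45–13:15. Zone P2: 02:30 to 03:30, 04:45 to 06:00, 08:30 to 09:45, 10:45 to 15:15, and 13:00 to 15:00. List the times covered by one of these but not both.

02:30–03:30, 04:30–04:45, 06:00–08:30, 09:45–10:45, 15:15–15:30

Merge the first list: 04:30–15:30.
Merge the second list: 02:30–03:30, 04:45–06:00, 08:30–09:45, 10:45–15:15.
A \ B = 04:30–04:45, 06:00–08:30, 09:45–10:45, 15:15–15:30.
B \ A = 02:30–03:30.
Union of the two gives the symmetric difference.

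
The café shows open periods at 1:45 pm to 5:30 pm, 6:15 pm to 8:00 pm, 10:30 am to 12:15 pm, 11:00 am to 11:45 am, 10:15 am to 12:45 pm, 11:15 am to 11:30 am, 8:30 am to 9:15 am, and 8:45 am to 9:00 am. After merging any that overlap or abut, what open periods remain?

8:30 am–9:15 am, 10:15 am–12:45 pm, 1:45 pm–5:30 pm, 6:15 pm–8:00 pm

Sort by start: 8:30 am–9:15 am, 8:45 am–9:00 am, 10:15 am–12:45 pm, 10:30 am–12:15 pm, 11:00 am–11:45 am, 11:15 am–11:30 am, 1:45 pm–5:30 pm, 6:15 pm–8:00 pm.
8:45 am–9:00 am overlaps/touches 8:30 am–9:15 am → extend to 8:30 am–9:15 am.
10:15 am–12:45 pm is disjoint → start new block.
10:30 am–12:15 pm overlaps/touches 10:15 am–12:45 pm → extend to 10:15 am–12:45 pm.
11:00 am–11:45 am overlaps/touches 10:15 am–12:45 pm → extend to 10:15 am–12:45 pm.
11:15 am–11:30 am overlaps/touches 10:15 am–12:45 pm → extend to 10:15 am–12:45 pm.
1:45 pm–5:30 pm is disjoint → start new block.
6:15 pm–8:00 pm is disjoint → start new block.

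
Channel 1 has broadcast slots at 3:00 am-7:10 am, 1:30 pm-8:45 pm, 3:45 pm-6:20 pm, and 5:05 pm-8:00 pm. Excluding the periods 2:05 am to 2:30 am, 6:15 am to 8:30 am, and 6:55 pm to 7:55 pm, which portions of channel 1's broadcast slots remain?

3:00 am–6:15 am, 1:30 pm–6:55 pm, 7:55 pm–8:45 pm

Merge the first list: 3:00 am–7:10 am, 1:30 pm–8:45 pm.
3:00 am–7:10 am minus B → 3:00 am–6:15 am.
1:30 pm–8:45 pm minus B → 1:30 pm–6:55 pm, 7:55 pm–8:45 pm.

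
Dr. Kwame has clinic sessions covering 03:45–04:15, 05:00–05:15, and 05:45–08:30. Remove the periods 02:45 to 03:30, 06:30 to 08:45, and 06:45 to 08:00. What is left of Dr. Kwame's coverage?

03:45-04:15, 05:00-05:15, 05:45-06:30

Second set merges to 02:45-03:30, 06:30-08:45.
03:45-04:15 is untouched.
05:00-05:15 is untouched.
05:45-08:30 with B removed leaves 05:45-06:30.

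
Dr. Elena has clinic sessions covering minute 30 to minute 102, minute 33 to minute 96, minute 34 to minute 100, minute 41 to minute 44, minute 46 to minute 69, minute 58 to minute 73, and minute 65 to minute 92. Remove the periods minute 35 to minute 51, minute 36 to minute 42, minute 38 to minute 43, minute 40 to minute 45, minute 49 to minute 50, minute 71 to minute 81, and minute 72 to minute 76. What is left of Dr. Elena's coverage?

minute 30 to minute 35, minute 51 to minute 71, minute 81 to minute 102

First set merges to minute 30 to minute 102.
Second set merges to minute 35 to minute 51, minute 71 to minute 81.
minute 30 to minute 102 with B removed leaves minute 30 to minute 35, minute 51 to minute 71, minute 81 to minute 102.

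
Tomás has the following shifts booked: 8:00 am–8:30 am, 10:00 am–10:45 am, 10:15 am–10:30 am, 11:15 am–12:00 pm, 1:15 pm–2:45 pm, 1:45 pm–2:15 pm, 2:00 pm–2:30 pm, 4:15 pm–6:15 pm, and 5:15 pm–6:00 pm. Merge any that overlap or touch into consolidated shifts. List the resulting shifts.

8:00 am–8:30 am, 10:00 am–10:45 am, 11:15 am–12:00 pm, 1:15 pm–2:45 pm, 4:15 pm–6:15 pm

10:00 am–10:45 am is disjoint → start new block.
10:15 am–10:30 am overlaps/touches 10:00 am–10:45 am → extend to 10:00 am–10:45 am.
11:15 am–12:00 pm is disjoint → start new block.
1:15 pm–2:45 pm is disjoint → start new block.
1:45 pm–2:15 pm overlaps/touches 1:15 pm–2:45 pm → extend to 1:15 pm–2:45 pm.
2:00 pm–2:30 pm overlaps/touches 1:15 pm–2:45 pm → extend to 1:15 pm–2:45 pm.
4:15 pm–6:15 pm is disjoint → start new block.
5:15 pm–6:00 pm overlaps/touches 4:15 pm–6:15 pm → extend to 4:15 pm–6:15 pm.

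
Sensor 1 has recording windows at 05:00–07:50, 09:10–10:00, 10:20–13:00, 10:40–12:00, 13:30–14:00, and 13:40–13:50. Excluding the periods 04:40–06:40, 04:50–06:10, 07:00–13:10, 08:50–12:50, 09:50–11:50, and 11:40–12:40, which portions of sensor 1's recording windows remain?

06:40–07:00, 13:30–14:00

First set merges to 05:00–07:50, 09:10–10:00, 10:20–13:00, 13:30–14:00.
Second set merges to 04:40–06:40, 07:00–13:10.
05:00–07:50 \ B = 06:40–07:00.
09:10–10:00: entirely removed.
10:20–13:00: entirely removed.
13:30–14:00: nothing removed.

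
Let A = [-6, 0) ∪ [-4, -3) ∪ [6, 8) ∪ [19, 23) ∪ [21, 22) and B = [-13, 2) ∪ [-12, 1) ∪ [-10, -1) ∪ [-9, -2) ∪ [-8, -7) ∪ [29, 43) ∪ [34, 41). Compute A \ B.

A, merged: [-6, 0), [6, 8), [19, 23).
B, merged: [-13, 2), [29, 43).
[-6, 0) lies entirely inside B → drops out.
[6, 8) is untouched.
[19, 23) is untouched.

[6, 8) ∪ [19, 23)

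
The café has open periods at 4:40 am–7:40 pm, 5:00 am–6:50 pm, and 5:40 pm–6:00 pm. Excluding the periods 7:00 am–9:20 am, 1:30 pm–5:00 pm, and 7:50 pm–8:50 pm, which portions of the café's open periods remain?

4:40 am–7:00 am, 9:20 am–1:30 pm, 5:00 pm–7:40 pm

A, merged: 4:40 am–7:40 pm.
4:40 am–7:40 pm minus B → 4:40 am–7:00 am, 9:20 am–1:30 pm, 5:00 pm–7:40 pm.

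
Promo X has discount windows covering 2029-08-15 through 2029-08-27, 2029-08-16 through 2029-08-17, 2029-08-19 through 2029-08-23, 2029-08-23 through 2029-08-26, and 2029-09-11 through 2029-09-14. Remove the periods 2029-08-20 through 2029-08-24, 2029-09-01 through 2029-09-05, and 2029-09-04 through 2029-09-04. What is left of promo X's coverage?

Merge the first list: 2029-08-15 through 2029-08-27, 2029-09-11 through 2029-09-14.
Merge the second list: 2029-08-20 through 2029-08-24, 2029-09-01 through 2029-09-05.
2029-08-15 through 2029-08-27 minus B → 2029-08-15 through 2029-08-19, 2029-08-25 through 2029-08-27.
2029-09-11 through 2029-09-14: no B overlap → unchanged.

2029-08-15 through 2029-08-19, 2029-08-25 through 2029-08-27, 2029-09-11 through 2029-09-14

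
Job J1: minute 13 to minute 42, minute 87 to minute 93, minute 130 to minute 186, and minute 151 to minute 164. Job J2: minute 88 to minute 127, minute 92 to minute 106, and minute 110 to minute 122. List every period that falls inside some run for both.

Merge the first list: minute 13 to minute 42, minute 87 to minute 93, minute 130 to minute 186.
Merge the second list: minute 88 to minute 127.
minute 13 to minute 42 falls entirely outside B.
minute 87 to minute 93 overlaps B on minute 88 to minute 93.
minute 130 to minute 186 falls entirely outside B.

minute 88 to minute 93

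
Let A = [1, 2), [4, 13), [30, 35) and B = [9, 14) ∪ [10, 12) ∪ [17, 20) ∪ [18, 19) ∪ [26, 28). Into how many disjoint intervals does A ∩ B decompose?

Merge the second list: [9, 14), [17, 20), [26, 28).
A ∩ B = [9, 13).
That is 1 disjoint piece.

1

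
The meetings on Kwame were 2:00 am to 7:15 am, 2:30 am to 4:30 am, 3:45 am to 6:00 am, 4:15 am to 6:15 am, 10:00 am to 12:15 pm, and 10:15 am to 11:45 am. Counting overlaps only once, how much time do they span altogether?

Merged: 2:00 am-7:15 am, 10:00 am-12:15 pm.
Lengths: 5 h 15 min + 2 h 15 min = 7 h 30 min.

7 h 30 min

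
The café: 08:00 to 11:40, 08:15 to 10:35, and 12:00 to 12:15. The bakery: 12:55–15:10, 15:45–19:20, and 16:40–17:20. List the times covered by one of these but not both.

08:00–11:40, 12:00–12:15, 12:55–15:10, 15:45–19:20

First set merges to 08:00–11:40, 12:00–12:15.
Second set merges to 12:55–15:10, 15:45–19:20.
A but not B: 08:00–11:40, 12:00–12:15.
B but not A: 12:55–15:10, 15:45–19:20.
Combining gives A △ B.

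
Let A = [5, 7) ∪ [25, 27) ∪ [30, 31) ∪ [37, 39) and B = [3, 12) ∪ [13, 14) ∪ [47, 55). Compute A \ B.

[25, 27) ∪ [30, 31) ∪ [37, 39)

[5, 7): entirely removed.
[25, 27): nothing removed.
[30, 31): nothing removed.
[37, 39): nothing removed.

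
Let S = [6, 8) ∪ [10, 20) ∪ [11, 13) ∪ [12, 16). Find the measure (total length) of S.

Merged: [6, 8), [10, 20).
Lengths: 2 + 10 = 12.

12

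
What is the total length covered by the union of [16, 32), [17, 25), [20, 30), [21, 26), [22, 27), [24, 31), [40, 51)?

Merged: [16, 32), [40, 51).
Lengths: 16 + 11 = 27.

27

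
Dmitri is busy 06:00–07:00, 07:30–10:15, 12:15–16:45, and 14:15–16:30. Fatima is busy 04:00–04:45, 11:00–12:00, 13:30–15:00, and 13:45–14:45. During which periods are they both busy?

13:30-15:00

A, merged: 06:00-07:00, 07:30-10:15, 12:15-16:45.
B, merged: 04:00-04:45, 11:00-12:00, 13:30-15:00.
06:00-07:00 falls entirely outside B.
07:30-10:15 falls entirely outside B.
12:15-16:45 overlaps B on 13:30-15:00.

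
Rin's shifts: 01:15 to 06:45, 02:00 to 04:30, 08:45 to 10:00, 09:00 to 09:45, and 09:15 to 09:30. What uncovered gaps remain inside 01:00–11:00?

The merged coverage is 01:15–06:45, 08:45–10:00.
Gaps within 01:00–11:00: 01:00–01:15, 06:45–08:45, 10:00–11:00.

01:00–01:15, 06:45–08:45, 10:00–11:00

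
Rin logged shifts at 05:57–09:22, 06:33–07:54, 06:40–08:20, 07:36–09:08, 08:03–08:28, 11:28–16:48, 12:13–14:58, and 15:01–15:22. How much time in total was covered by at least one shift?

8 h 45 min

Merged: 05:57–09:22, 11:28–16:48.
Lengths: 3 h 25 min + 5 h 20 min = 8 h 45 min.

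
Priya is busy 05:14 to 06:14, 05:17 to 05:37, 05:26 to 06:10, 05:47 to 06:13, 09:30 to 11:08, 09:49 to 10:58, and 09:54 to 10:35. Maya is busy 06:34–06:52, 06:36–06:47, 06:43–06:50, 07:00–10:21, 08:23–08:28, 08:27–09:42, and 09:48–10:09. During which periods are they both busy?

09:30–10:21

Merge the first list: 05:14–06:14, 09:30–11:08.
Merge the second list: 06:34–06:52, 07:00–10:21.
05:14–06:14 meets no B interval.
09:30–11:08 ∩ B → 09:30–10:21.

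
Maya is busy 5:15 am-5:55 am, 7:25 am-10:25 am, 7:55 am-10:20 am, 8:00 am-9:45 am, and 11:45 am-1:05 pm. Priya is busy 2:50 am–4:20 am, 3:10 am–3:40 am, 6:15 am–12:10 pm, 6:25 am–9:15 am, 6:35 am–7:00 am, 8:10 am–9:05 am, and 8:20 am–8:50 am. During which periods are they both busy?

Merge the first list: 5:15 am–5:55 am, 7:25 am–10:25 am, 11:45 am–1:05 pm.
Merge the second list: 2:50 am–4:20 am, 6:15 am–12:10 pm.
5:15 am–5:55 am falls entirely outside B.
7:25 am–10:25 am overlaps B on 7:25 am–10:25 am.
11:45 am–1:05 pm overlaps B on 11:45 am–12:10 pm.

7:25 am–10:25 am, 11:45 am–12:10 pm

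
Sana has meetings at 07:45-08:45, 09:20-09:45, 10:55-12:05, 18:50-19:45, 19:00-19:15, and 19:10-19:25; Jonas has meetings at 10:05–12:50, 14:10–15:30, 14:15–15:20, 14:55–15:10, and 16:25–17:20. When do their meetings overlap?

10:55–12:05

First set merges to 07:45–08:45, 09:20–09:45, 10:55–12:05, 18:50–19:45.
Second set merges to 10:05–12:50, 14:10–15:30, 16:25–17:20.
07:45–08:45: no overlap with the second set.
09:20–09:45: no overlap with the second set.
10:55–12:05 meets the second set on 10:55–12:05.
18:50–19:45: no overlap with the second set.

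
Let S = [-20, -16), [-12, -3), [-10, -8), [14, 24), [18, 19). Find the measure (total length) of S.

Merged: [-20, -16), [-12, -3), [14, 24).
Lengths: 4 + 9 + 10 = 23.

23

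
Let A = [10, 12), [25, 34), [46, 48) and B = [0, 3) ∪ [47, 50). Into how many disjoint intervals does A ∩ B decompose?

1

A ∩ B = [47, 48).
That is 1 disjoint piece.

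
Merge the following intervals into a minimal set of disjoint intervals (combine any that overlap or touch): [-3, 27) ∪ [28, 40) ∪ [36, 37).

[-3, 27) ∪ [28, 40)

[28, 40) is disjoint → start new block.
[36, 37) overlaps/touches [28, 40) → extend to [28, 40).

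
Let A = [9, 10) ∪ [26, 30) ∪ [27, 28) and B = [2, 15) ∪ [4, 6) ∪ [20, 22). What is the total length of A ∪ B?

A, merged: [9, 10), [26, 30).
B, merged: [2, 15), [20, 22).
A ∪ B = [2, 15), [20, 22), [26, 30).
Total: 13 + 2 + 4 = 19.

19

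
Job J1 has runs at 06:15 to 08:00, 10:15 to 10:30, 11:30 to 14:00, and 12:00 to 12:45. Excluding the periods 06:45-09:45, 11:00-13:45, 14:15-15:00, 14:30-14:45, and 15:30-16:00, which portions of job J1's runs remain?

A, merged: 06:15–08:00, 10:15–10:30, 11:30–14:00.
B, merged: 06:45–09:45, 11:00–13:45, 14:15–15:00, 15:30–16:00.
06:15–08:00 minus B → 06:15–06:45.
10:15–10:30: no B overlap → unchanged.
11:30–14:00 minus B → 13:45–14:00.

06:15–06:45, 10:15–10:30, 13:45–14:00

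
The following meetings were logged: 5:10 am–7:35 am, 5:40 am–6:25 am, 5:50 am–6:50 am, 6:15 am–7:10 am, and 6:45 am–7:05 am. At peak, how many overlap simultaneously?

4

Walk the sorted start/end points keeping a running depth.
The depth first hits 4 at 6:15 am.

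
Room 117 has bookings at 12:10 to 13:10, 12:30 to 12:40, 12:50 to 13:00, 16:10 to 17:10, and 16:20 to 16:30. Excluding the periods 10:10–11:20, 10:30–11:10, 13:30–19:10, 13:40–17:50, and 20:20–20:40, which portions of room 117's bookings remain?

First set merges to 12:10–13:10, 16:10–17:10.
Second set merges to 10:10–11:20, 13:30–19:10, 20:20–20:40.
12:10–13:10: no B overlap → unchanged.
16:10–17:10: fully covered by B → removed.

12:10–13:10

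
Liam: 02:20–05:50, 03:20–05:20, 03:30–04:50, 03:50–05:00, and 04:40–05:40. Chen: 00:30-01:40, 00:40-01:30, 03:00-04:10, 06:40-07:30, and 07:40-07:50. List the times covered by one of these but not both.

A, merged: 02:20–05:50.
B, merged: 00:30–01:40, 03:00–04:10, 06:40–07:30, 07:40–07:50.
A \ B = 02:20–03:00, 04:10–05:50.
B \ A = 00:30–01:40, 06:40–07:30, 07:40–07:50.
Union of the two gives the symmetric difference.

00:30–01:40, 02:20–03:00, 04:10–05:50, 06:40–07:30, 07:40–07:50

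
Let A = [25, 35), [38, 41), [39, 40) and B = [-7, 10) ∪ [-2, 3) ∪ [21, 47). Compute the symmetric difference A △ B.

First set merges to [25, 35), [38, 41).
Second set merges to [-7, 10), [21, 47).
A but not B: none.
B but not A: [-7, 10), [21, 25), [35, 38), [41, 47).
Combining gives A △ B.

[-7, 10) ∪ [21, 25) ∪ [35, 38) ∪ [41, 47)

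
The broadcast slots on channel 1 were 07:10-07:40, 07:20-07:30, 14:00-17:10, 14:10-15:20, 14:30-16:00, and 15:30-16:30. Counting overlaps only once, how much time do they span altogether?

Merged: 07:10–07:40, 14:00–17:10.
Lengths: 30 min + 3 h 10 min = 3 h 40 min.

3 h 40 min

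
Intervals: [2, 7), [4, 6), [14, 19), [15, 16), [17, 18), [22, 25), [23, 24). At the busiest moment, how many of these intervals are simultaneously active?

2

At 4, 2 of the intervals are simultaneously active.
No point has more.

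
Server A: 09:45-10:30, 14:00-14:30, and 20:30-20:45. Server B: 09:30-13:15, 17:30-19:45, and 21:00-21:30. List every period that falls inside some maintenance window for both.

09:45-10:30 meets the second set on 09:45-10:30.
14:00-14:30: no overlap with the second set.
20:30-20:45: no overlap with the second set.

09:45-10:30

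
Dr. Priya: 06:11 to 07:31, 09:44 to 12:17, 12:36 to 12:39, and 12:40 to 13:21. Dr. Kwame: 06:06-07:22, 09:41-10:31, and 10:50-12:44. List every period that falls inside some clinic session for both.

06:11-07:31 meets the second set on 06:11-07:22.
09:44-12:17 meets the second set on 09:44-10:31, 10:50-12:17.
12:36-12:39 meets the second set on 12:36-12:39.
12:40-13:21 meets the second set on 12:40-12:44.

06:11-07:22, 09:44-10:31, 10:50-12:17, 12:36-12:39, 12:40-12:44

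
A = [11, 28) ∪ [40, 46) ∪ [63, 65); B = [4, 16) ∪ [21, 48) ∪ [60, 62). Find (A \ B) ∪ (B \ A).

A but not B: [16, 21), [63, 65).
B but not A: [4, 11), [28, 40), [46, 48), [60, 62).
Combining gives A △ B.

[4, 11) ∪ [16, 21) ∪ [28, 40) ∪ [46, 48) ∪ [60, 62) ∪ [63, 65)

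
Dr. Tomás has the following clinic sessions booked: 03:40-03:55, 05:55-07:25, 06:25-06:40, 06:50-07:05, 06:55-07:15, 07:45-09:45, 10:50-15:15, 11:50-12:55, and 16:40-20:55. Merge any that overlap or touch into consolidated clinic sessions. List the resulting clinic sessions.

03:40–03:55, 05:55–07:25, 07:45–09:45, 10:50–15:15, 16:40–20:55

05:55–07:25 is disjoint → start new block.
06:25–06:40 overlaps/touches 05:55–07:25 → extend to 05:55–07:25.
06:50–07:05 overlaps/touches 05:55–07:25 → extend to 05:55–07:25.
06:55–07:15 overlaps/touches 05:55–07:25 → extend to 05:55–07:25.
07:45–09:45 is disjoint → start new block.
10:50–15:15 is disjoint → start new block.
11:50–12:55 overlaps/touches 10:50–15:15 → extend to 10:50–15:15.
16:40–20:55 is disjoint → start new block.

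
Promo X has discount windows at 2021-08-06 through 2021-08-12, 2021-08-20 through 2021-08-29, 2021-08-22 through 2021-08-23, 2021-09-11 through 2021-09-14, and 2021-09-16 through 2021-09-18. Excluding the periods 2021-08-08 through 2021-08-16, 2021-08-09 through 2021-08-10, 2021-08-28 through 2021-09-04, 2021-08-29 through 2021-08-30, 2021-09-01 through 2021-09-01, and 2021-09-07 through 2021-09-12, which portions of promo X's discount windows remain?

First set merges to 2021-08-06 through 2021-08-12, 2021-08-20 through 2021-08-29, 2021-09-11 through 2021-09-14, 2021-09-16 through 2021-09-18.
Second set merges to 2021-08-08 through 2021-08-16, 2021-08-28 through 2021-09-04, 2021-09-07 through 2021-09-12.
2021-08-06 through 2021-08-12 minus B → 2021-08-06 through 2021-08-07.
2021-08-20 through 2021-08-29 minus B → 2021-08-20 through 2021-08-27.
2021-09-11 through 2021-09-14 minus B → 2021-09-13 through 2021-09-14.
2021-09-16 through 2021-09-18: no B overlap → unchanged.

2021-08-06 through 2021-08-07, 2021-08-20 through 2021-08-27, 2021-09-13 through 2021-09-14, 2021-09-16 through 2021-09-18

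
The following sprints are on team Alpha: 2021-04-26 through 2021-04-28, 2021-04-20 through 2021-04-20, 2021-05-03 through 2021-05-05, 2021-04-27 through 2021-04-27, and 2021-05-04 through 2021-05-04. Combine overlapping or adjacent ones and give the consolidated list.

Sort by start: 2021-04-20 through 2021-04-20, 2021-04-26 through 2021-04-28, 2021-04-27 through 2021-04-27, 2021-05-03 through 2021-05-05, 2021-05-04 through 2021-05-04.
2021-04-26 through 2021-04-28 is disjoint → start new block.
2021-04-27 through 2021-04-27 overlaps/touches 2021-04-26 through 2021-04-28 → extend to 2021-04-26 through 2021-04-28.
2021-05-03 through 2021-05-05 is disjoint → start new block.
2021-05-04 through 2021-05-04 overlaps/touches 2021-05-03 through 2021-05-05 → extend to 2021-05-03 through 2021-05-05.

2021-04-20 through 2021-04-20, 2021-04-26 through 2021-04-28, 2021-05-03 through 2021-05-05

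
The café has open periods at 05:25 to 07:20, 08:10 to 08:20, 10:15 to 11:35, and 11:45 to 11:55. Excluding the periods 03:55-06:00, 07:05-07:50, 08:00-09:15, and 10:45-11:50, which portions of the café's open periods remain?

06:00–07:05, 10:15–10:45, 11:50–11:55

05:25–07:20 \ B = 06:00–07:05.
08:10–08:20: entirely removed.
10:15–11:35 \ B = 10:15–10:45.
11:45–11:55 \ B = 11:50–11:55.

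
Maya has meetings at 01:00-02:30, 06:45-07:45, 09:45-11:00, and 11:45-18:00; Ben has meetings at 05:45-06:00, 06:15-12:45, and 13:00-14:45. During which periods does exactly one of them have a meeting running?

Only in the first: 01:00–02:30, 12:45–13:00, 14:45–18:00.
Only in the second: 05:45–06:00, 06:15–06:45, 07:45–09:45, 11:00–11:45.
Together these are the periods covered by exactly one.

01:00–02:30, 05:45–06:00, 06:15–06:45, 07:45–09:45, 11:00–11:45, 12:45–13:00, 14:45–18:00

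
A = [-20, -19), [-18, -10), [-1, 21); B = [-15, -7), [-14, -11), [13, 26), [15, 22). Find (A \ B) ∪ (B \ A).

[-20, -19) ∪ [-18, -15) ∪ [-10, -7) ∪ [-1, 13) ∪ [21, 26)

Second set merges to [-15, -7), [13, 26).
Only in the first: [-20, -19), [-18, -15), [-1, 13).
Only in the second: [-10, -7), [21, 26).
Together these are the periods covered by exactly one.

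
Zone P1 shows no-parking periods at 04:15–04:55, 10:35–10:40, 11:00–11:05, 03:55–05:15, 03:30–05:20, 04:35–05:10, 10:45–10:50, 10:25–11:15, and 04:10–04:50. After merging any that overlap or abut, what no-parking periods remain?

03:30–05:20, 10:25–11:15

Sort by start: 03:30–05:20, 03:55–05:15, 04:10–04:50, 04:15–04:55, 04:35–05:10, 10:25–11:15, 10:35–10:40, 10:45–10:50, 11:00–11:05.
03:55–05:15 overlaps/touches 03:30–05:20 → extend to 03:30–05:20.
04:10–04:50 overlaps/touches 03:30–05:20 → extend to 03:30–05:20.
04:15–04:55 overlaps/touches 03:30–05:20 → extend to 03:30–05:20.
04:35–05:10 overlaps/touches 03:30–05:20 → extend to 03:30–05:20.
10:25–11:15 is disjoint → start new block.
10:35–10:40 overlaps/touches 10:25–11:15 → extend to 10:25–11:15.
10:45–10:50 overlaps/touches 10:25–11:15 → extend to 10:25–11:15.
11:00–11:05 overlaps/touches 10:25–11:15 → extend to 10:25–11:15.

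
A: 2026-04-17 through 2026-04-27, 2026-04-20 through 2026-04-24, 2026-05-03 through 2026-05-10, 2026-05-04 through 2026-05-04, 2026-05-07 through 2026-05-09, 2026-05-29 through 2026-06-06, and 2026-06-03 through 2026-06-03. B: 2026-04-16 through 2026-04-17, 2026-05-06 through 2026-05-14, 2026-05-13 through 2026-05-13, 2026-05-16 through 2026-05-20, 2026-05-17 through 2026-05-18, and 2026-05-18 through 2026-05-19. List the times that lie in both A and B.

2026-04-17 through 2026-04-17, 2026-05-06 through 2026-05-10

Merge the first list: 2026-04-17 through 2026-04-27, 2026-05-03 through 2026-05-10, 2026-05-29 through 2026-06-06.
Merge the second list: 2026-04-16 through 2026-04-17, 2026-05-06 through 2026-05-14, 2026-05-16 through 2026-05-20.
2026-04-17 through 2026-04-27 overlaps B on 2026-04-17 through 2026-04-17.
2026-05-03 through 2026-05-10 overlaps B on 2026-05-06 through 2026-05-10.
2026-05-29 through 2026-06-06 falls entirely outside B.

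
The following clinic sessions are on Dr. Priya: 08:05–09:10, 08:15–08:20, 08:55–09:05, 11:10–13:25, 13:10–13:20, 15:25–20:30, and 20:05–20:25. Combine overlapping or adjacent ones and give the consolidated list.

08:15–08:20 overlaps/touches 08:05–09:10 → extend to 08:05–09:10.
08:55–09:05 overlaps/touches 08:05–09:10 → extend to 08:05–09:10.
11:10–13:25 is disjoint → start new block.
13:10–13:20 overlaps/touches 11:10–13:25 → extend to 11:10–13:25.
15:25–20:30 is disjoint → start new block.
20:05–20:25 overlaps/touches 15:25–20:30 → extend to 15:25–20:30.

08:05–09:10, 11:10–13:25, 15:25–20:30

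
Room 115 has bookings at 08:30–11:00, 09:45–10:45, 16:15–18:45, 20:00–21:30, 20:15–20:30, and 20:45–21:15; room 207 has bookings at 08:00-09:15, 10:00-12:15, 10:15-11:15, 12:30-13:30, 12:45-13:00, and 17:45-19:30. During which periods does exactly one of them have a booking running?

A, merged: 08:30-11:00, 16:15-18:45, 20:00-21:30.
B, merged: 08:00-09:15, 10:00-12:15, 12:30-13:30, 17:45-19:30.
A but not B: 09:15-10:00, 16:15-17:45, 20:00-21:30.
B but not A: 08:00-08:30, 11:00-12:15, 12:30-13:30, 18:45-19:30.
Combining gives A △ B.

08:00-08:30, 09:15-10:00, 11:00-12:15, 12:30-13:30, 16:15-17:45, 18:45-19:30, 20:00-21:30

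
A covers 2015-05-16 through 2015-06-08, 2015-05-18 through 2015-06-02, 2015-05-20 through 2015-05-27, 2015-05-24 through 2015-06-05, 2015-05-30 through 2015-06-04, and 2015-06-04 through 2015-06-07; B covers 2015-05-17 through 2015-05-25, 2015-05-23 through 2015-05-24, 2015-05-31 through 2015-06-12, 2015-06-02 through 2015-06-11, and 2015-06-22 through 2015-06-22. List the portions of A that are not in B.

2015-05-16 through 2015-05-16, 2015-05-26 through 2015-05-30

A, merged: 2015-05-16 through 2015-06-08.
B, merged: 2015-05-17 through 2015-05-25, 2015-05-31 through 2015-06-12, 2015-06-22 through 2015-06-22.
2015-05-16 through 2015-06-08 \ B = 2015-05-16 through 2015-05-16, 2015-05-26 through 2015-05-30.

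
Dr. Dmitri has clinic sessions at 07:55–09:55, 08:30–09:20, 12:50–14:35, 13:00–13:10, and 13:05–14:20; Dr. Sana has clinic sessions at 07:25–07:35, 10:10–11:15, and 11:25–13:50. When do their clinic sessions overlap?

12:50-13:50

A, merged: 07:55-09:55, 12:50-14:35.
07:55-09:55: no overlap with the second set.
12:50-14:35 meets the second set on 12:50-13:50.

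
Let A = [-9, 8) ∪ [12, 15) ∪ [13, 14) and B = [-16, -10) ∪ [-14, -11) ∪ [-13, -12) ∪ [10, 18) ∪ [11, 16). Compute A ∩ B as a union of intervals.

[12, 15)

A, merged: [-9, 8), [12, 15).
B, merged: [-16, -10), [10, 18).
[-9, 8): no overlap with the second set.
[12, 15) meets the second set on [12, 15).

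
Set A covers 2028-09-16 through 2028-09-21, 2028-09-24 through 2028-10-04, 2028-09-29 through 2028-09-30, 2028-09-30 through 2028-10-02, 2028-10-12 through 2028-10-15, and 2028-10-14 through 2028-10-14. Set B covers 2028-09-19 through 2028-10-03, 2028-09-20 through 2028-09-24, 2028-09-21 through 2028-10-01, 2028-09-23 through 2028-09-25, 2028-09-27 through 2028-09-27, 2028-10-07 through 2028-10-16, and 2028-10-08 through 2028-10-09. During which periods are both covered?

2028-09-19 through 2028-09-21, 2028-09-24 through 2028-10-03, 2028-10-12 through 2028-10-15

A, merged: 2028-09-16 through 2028-09-21, 2028-09-24 through 2028-10-04, 2028-10-12 through 2028-10-15.
B, merged: 2028-09-19 through 2028-10-03, 2028-10-07 through 2028-10-16.
2028-09-16 through 2028-09-21 ∩ B → 2028-09-19 through 2028-09-21.
2028-09-24 through 2028-10-04 ∩ B → 2028-09-24 through 2028-10-03.
2028-10-12 through 2028-10-15 ∩ B → 2028-10-12 through 2028-10-15.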